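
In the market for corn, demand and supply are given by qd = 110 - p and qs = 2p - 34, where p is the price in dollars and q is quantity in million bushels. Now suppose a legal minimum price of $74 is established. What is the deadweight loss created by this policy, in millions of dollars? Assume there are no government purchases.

Setting quantity demanded equal to quantity supplied, 110 - p = 2p - 34, gives p* = 48 and q* = 62.
Because the floor (74) lies above the market-clearing price, it is binding.
At p = 74: qd = 110 - 74 = 36 and qs = 2·74 - 34 = 114.
Quantity traded falls to 36. At q = 36 the demand price is 110 - 36 = 74 and the supply price is (34 + 36)/2 = 35.
Deadweight loss = ½ · (74 - 35) · (62 - 36) = ½ · 39 · 26 = 507.

507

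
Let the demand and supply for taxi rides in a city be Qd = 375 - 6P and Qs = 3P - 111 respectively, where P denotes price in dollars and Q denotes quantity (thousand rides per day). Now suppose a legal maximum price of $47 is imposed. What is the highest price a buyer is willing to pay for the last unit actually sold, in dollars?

57.5

In a free market, 375 - 6P = 3P - 111 gives the equilibrium P* = 54, Q* = 51.
Since 47 < 54, the ceiling is binding.
At P = 47: Qd = 375 - 6·47 = 93 and Qs = 3·47 - 111 = 30.
Only 30 units reach the market. On the demand curve, the marginal buyer's willingness to pay at Q = 30 is (375 - 30)/6 = 57.5.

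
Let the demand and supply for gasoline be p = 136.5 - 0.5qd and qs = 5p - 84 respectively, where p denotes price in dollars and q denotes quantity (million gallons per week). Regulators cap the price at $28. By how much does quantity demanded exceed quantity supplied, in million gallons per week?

161

Rearranging demand gives qd = 273 - 2p. In a free market, 273 - 2p = 5p - 84 gives the equilibrium p* = 51, q* = 171.
Since 28 < 51, the ceiling is binding.
At p = 28: qd = 273 - 2·28 = 217 and qs = 5·28 - 84 = 56.
Shortage = qd - qs = 217 - 56 = 161.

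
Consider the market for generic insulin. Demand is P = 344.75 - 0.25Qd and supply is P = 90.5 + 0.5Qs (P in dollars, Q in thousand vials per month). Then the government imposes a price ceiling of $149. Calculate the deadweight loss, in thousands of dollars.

18481.5

Rearranging demand gives Qd = 1379 - 4P; rearranging supply gives Qs = 2P - 181. Equilibrium: 1379 - 4P = 2P - 181, so 1560 = 6P and P* = 260, Q* = 339.
Because the ceiling (149) lies below the market-clearing price, it is binding.
At P = 149: Qd = 1379 - 4·149 = 783 and Qs = 2·149 - 181 = 117.
Quantity traded falls to 117. At Q = 117 the demand price is (1379 - 117)/4 = 315.5 and the supply price is (181 + 117)/2 = 149.
Deadweight loss = ½ · (315.5 - 149) · (339 - 117) = ½ · 166.5 · 222 = 18481.5.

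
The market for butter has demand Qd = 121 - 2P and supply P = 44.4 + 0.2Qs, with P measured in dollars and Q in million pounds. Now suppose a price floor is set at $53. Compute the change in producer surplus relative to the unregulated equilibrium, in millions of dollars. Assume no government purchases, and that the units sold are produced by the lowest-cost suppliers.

53.6

Rearranging supply gives Qs = 5P - 222. Equilibrium: 121 - 2P = 5P - 222, so 343 = 7P and P* = 49, Q* = 23.
Because the floor (53) lies above the market-clearing price, it is binding.
At P = 53: Qd = 121 - 2·53 = 15 and Qs = 5·53 - 222 = 43.
Producer surplus without the control is ½ · (49 - 44.4) · 23 = 52.9.
With the floor, 15 units are sold at 53. The supply price at Q = 15 is 47.4, so PS = ½ · [(53 - 44.4) + (53 - 47.4)] · 15 = 106.5.
Change in producer surplus = 106.5 - 52.9 = 53.6.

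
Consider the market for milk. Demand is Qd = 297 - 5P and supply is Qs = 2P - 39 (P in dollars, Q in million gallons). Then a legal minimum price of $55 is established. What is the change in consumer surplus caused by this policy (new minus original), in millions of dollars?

In a free market, 297 - 5P = 2P - 39 gives the equilibrium P* = 48, Q* = 57.
Since 55 > 48, the floor is binding.
At P = 55: Qd = 297 - 5·55 = 22 and Qs = 2·55 - 39 = 71.
Consumer surplus without the control is ½ · (59.4 - 48) · 57 = 324.9.
With the floor, consumers buy 22 units at 55, so CS = ½ · (59.4 - 55) · 22 = 48.4.
Change in consumer surplus = 48.4 - 324.9 = -276.5.

-276.5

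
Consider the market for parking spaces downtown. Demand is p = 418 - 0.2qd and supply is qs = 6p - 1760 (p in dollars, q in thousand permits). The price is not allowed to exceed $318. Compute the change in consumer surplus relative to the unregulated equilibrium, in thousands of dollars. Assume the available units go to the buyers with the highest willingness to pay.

Rearranging demand gives qd = 2090 - 5p. Equilibrium: 2090 - 5p = 6p - 1760, so 3850 = 11p and p* = 350, q* = 340.
The ceiling of 318 is below the equilibrium price 350, so it binds.
At p = 318: qd = 2090 - 5·318 = 500 and qs = 6·318 - 1760 = 148.
Consumer surplus without the control is ½ · (418 - 350) · 340 = 11560.
With the ceiling, 148 units are sold at 318 (assume they go to the highest-value buyers). The demand price at q = 148 is 388.4, so CS = ½ · [(418 - 318) + (388.4 - 318)] · 148 = 12609.6.
Change in consumer surplus = 12609.6 - 11560 = 1049.6.

1049.6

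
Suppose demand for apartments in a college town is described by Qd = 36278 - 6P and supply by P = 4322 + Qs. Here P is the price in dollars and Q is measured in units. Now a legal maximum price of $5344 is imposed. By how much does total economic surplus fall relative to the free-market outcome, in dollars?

Rearranging supply gives Qs = P - 4322. Setting quantity demanded equal to quantity supplied, 36278 - 6P = P - 4322, gives P* = 5800 and Q* = 1478.
The ceiling of 5344 is below the equilibrium price 5800, so it binds.
At P = 5344: Qd = 36278 - 6·5344 = 4214 and Qs = 5344 - 4322 = 1022.
Quantity traded falls to 1022. At Q = 1022 the demand price is (36278 - 1022)/6 = 5876 and the supply price is 4322 + 1022 = 5344.
Deadweight loss = ½ · (5876 - 5344) · (1478 - 1022) = ½ · 532 · 456 = 121296.

121296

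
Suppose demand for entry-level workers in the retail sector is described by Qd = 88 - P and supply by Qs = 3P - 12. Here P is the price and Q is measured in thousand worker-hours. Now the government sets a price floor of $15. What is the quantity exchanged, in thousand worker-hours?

63

In a free market, 88 - P = 3P - 12 gives the equilibrium P* = 25, Q* = 63.
Since 15 is below P* = 25, the floor does not bind and the free-market outcome prevails.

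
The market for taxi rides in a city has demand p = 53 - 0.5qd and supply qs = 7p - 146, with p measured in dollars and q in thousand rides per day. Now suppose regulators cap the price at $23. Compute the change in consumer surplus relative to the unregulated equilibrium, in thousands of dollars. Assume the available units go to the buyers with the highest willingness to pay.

Rearranging demand gives qd = 106 - 2p. Without the control the market clears where 106 - 2p = 7p - 146, i.e. p* = 28 and q* = 50.
The ceiling of 23 is below the equilibrium price 28, so it binds.
At p = 23: qd = 106 - 2·23 = 60 and qs = 7·23 - 146 = 15.
Consumer surplus without the control is ½ · (53 - 28) · 50 = 625.
With the ceiling, 15 units are sold at 23 (assume they go to the highest-value buyers). The demand price at q = 15 is 45.5, so CS = ½ · [(53 - 23) + (45.5 - 23)] · 15 = 393.75.
Change in consumer surplus = 393.75 - 625 = -231.25.

-231.25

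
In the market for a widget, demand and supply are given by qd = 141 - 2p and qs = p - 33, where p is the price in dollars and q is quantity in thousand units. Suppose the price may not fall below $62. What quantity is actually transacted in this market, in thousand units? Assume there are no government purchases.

Equilibrium: 141 - 2p = p - 33, so 174 = 3p and p* = 58, q* = 25.
The floor of 62 is above the equilibrium price 58, so it binds.
At p = 62: qd = 141 - 2·62 = 17 and qs = 62 - 33 = 29.
The quantity actually transacted is the short side, demand: 17.

17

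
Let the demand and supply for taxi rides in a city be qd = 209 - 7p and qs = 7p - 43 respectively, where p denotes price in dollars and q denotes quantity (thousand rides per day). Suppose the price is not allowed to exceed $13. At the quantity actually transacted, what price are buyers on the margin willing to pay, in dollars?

23

Equilibrium: 209 - 7p = 7p - 43, so 252 = 14p and p* = 18, q* = 83.
Since 13 < 18, the ceiling is binding.
At p = 13: qd = 209 - 7·13 = 118 and qs = 7·13 - 43 = 48.
Only 48 units reach the market. On the demand curve, the marginal buyer's willingness to pay at q = 48 is (209 - 48)/7 = 23.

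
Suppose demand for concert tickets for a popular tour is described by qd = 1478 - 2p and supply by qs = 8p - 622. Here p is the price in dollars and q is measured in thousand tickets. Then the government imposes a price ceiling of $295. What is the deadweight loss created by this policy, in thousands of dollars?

Without the control the market clears where 1478 - 2p = 8p - 622, i.e. p* = 210 and q* = 1058.
Since 295 is above p* = 210, the ceiling does not bind and the free-market outcome prevails.
Since the control does not bind, no trades are prevented and deadweight loss is zero.

0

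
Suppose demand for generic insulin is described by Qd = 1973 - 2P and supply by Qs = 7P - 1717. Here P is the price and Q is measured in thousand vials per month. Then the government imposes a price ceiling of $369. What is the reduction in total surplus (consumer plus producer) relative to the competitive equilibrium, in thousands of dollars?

26475.75

Without the control the market clears where 1973 - 2P = 7P - 1717, i.e. P* = 410 and Q* = 1153.
Since 369 < 410, the ceiling is binding.
At P = 369: Qd = 1973 - 2·369 = 1235 and Qs = 7·369 - 1717 = 866.
Quantity traded falls to 866. At Q = 866 the demand price is (1973 - 866)/2 = 553.5 and the supply price is (1717 + 866)/7 = 369.
Deadweight loss = ½ · (553.5 - 369) · (1153 - 866) = ½ · 184.5 · 287 = 26475.75.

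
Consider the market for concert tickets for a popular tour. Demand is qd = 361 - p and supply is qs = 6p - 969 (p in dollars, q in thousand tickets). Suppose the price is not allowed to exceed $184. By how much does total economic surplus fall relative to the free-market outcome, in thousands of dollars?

In a free market, 361 - p = 6p - 969 gives the equilibrium p* = 190, q* = 171.
Because the ceiling (184) lies below the market-clearing price, it is binding.
At p = 184: qd = 361 - 184 = 177 and qs = 6·184 - 969 = 135.
Quantity traded falls to 135. At q = 135 the demand price is 361 - 135 = 226 and the supply price is (969 + 135)/6 = 184.
Deadweight loss = ½ · (226 - 184) · (171 - 135) = ½ · 42 · 36 = 756.

756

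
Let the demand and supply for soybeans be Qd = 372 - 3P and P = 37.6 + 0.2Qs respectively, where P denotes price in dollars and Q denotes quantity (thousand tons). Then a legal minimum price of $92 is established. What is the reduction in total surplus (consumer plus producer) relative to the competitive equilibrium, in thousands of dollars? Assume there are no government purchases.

Rearranging supply gives Qs = 5P - 188. Setting quantity demanded equal to quantity supplied, 372 - 3P = 5P - 188, gives P* = 70 and Q* = 162.
The floor of 92 is above the equilibrium price 70, so it binds.
At P = 92: Qd = 372 - 3·92 = 96 and Qs = 5·92 - 188 = 272.
Quantity traded falls to 96. At Q = 96 the demand price is (372 - 96)/3 = 92 and the supply price is (188 + 96)/5 = 56.8.
Deadweight loss = ½ · (92 - 56.8) · (162 - 96) = ½ · 35.2 · 66 = 1161.6.

1161.6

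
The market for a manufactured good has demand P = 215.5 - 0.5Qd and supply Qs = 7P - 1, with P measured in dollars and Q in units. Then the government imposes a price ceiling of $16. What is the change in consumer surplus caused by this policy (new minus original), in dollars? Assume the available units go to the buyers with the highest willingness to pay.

-8992

Rearranging demand gives Qd = 431 - 2P. Equilibrium: 431 - 2P = 7P - 1, so 432 = 9P and P* = 48, Q* = 335.
Because the ceiling (16) lies below the market-clearing price, it is binding.
At P = 16: Qd = 431 - 2·16 = 399 and Qs = 7·16 - 1 = 111.
Consumer surplus without the control is ½ · (215.5 - 48) · 335 = 28056.25.
With the ceiling, 111 units are sold at 16 (assume they go to the highest-value buyers). The demand price at Q = 111 is 160, so CS = ½ · [(215.5 - 16) + (160 - 16)] · 111 = 19064.25.
Change in consumer surplus = 19064.25 - 28056.25 = -8992.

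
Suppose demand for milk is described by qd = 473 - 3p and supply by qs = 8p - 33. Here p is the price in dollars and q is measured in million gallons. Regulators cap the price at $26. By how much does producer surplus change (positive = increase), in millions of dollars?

-5100

In a free market, 473 - 3p = 8p - 33 gives the equilibrium p* = 46, q* = 335.
Since 26 < 46, the ceiling is binding.
At p = 26: qd = 473 - 3·26 = 395 and qs = 8·26 - 33 = 175.
Producer surplus without the control is ½ · (46 - 4.125) · 335 = 7014.0625.
With the ceiling, producers sell 175 units at 26, so PS = ½ · (26 - 4.125) · 175 = 1914.0625.
Change in producer surplus = 1914.0625 - 7014.0625 = -5100.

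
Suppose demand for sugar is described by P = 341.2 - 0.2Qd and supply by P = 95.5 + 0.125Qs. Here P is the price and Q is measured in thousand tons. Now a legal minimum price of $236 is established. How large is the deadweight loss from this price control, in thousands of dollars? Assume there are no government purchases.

8596.25

Rearranging demand gives Qd = 1706 - 5P; rearranging supply gives Qs = 8P - 764. In a free market, 1706 - 5P = 8P - 764 gives the equilibrium P* = 190, Q* = 756.
The floor of 236 is above the equilibrium price 190, so it binds.
At P = 236: Qd = 1706 - 5·236 = 526 and Qs = 8·236 - 764 = 1124.
Quantity traded falls to 526. At Q = 526 the demand price is (1706 - 526)/5 = 236 and the supply price is (764 + 526)/8 = 161.25.
Deadweight loss = ½ · (236 - 161.25) · (756 - 526) = ½ · 74.75 · 230 = 8596.25.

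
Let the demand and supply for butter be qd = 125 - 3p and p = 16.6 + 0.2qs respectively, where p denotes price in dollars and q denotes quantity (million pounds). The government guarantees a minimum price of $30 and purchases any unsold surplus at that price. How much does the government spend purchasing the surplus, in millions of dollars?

960

Rearranging supply gives qs = 5p - 83. Without the control the market clears where 125 - 3p = 5p - 83, i.e. p* = 26 and q* = 47.
Since 30 > 26, the floor is binding.
At p = 30: qd = 125 - 3·30 = 35 and qs = 5·30 - 83 = 67.
Surplus = qs - qd = 32.
Government expenditure = surplus × support price = 32 × 30 = 960.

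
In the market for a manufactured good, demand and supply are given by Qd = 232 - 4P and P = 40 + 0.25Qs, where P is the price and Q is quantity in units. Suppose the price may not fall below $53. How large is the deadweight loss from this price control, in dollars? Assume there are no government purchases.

64

Rearranging supply gives Qs = 4P - 160. Without the control the market clears where 232 - 4P = 4P - 160, i.e. P* = 49 and Q* = 36.
The floor of 53 is above the equilibrium price 49, so it binds.
At P = 53: Qd = 232 - 4·53 = 20 and Qs = 4·53 - 160 = 52.
Quantity traded falls to 20. At Q = 20 the demand price is (232 - 20)/4 = 53 and the supply price is (160 + 20)/4 = 45.
Deadweight loss = ½ · (53 - 45) · (36 - 20) = ½ · 8 · 16 = 64.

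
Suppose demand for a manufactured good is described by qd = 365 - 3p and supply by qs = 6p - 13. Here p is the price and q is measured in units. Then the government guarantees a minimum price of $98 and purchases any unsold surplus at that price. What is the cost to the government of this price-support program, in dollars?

Setting quantity demanded equal to quantity supplied, 365 - 3p = 6p - 13, gives p* = 42 and q* = 239.
Because the floor (98) lies above the market-clearing price, it is binding.
At p = 98: qd = 365 - 3·98 = 71 and qs = 6·98 - 13 = 575.
Surplus = qs - qd = 504.
Government expenditure = surplus × support price = 504 × 98 = 49392.

49392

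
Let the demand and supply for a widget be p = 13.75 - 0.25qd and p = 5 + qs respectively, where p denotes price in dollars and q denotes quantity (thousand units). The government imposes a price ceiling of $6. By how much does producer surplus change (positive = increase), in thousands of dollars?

Rearranging demand gives qd = 55 - 4p; rearranging supply gives qs = p - 5. Without the control the market clears where 55 - 4p = p - 5, i.e. p* = 12 and q* = 7.
Because the ceiling (6) lies below the market-clearing price, it is binding.
At p = 6: qd = 55 - 4·6 = 31 and qs = 6 - 5 = 1.
Producer surplus without the control is ½ · (12 - 5) · 7 = 24.5.
With the ceiling, producers sell 1 units at 6, so PS = ½ · (6 - 5) · 1 = 0.5.
Change in producer surplus = 0.5 - 24.5 = -24.

-24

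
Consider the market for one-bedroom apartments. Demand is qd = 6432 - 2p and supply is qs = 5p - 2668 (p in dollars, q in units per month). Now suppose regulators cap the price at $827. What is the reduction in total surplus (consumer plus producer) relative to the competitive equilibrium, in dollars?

Equilibrium: 6432 - 2p = 5p - 2668, so 9100 = 7p and p* = 1300, q* = 3832.
Since 827 < 1300, the ceiling is binding.
At p = 827: qd = 6432 - 2·827 = 4778 and qs = 5·827 - 2668 = 1467.
Quantity traded falls to 1467. At q = 1467 the demand price is (6432 - 1467)/2 = 2482.5 and the supply price is (2668 + 1467)/5 = 827.
Deadweight loss = ½ · (2482.5 - 827) · (3832 - 1467) = ½ · 1655.5 · 2365 = 1957628.75.

1957628.75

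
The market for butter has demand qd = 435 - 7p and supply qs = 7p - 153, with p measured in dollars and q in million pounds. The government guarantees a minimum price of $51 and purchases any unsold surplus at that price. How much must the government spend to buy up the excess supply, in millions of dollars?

Without the control the market clears where 435 - 7p = 7p - 153, i.e. p* = 42 and q* = 141.
Since 51 > 42, the floor is binding.
At p = 51: qd = 435 - 7·51 = 78 and qs = 7·51 - 153 = 204.
Surplus = qs - qd = 126.
Government expenditure = surplus × support price = 126 × 51 = 6426.

6426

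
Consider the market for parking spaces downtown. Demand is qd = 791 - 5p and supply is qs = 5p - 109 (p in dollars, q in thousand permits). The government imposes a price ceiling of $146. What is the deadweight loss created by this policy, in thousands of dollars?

0

Setting quantity demanded equal to quantity supplied, 791 - 5p = 5p - 109, gives p* = 90 and q* = 341.
The ceiling of 146 is above the equilibrium price 90, so it is not binding; the market clears at p* = 90, q* = 341.
Since the control does not bind, no trades are prevented and deadweight loss is zero.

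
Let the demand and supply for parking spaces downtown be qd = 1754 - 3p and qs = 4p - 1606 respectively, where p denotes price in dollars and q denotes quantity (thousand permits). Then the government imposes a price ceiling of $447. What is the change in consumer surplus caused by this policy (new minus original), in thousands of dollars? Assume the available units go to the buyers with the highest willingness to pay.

Setting quantity demanded equal to quantity supplied, 1754 - 3p = 4p - 1606, gives p* = 480 and q* = 314.
The ceiling of 447 is below the equilibrium price 480, so it binds.
At p = 447: qd = 1754 - 3·447 = 413 and qs = 4·447 - 1606 = 182.
Consumer surplus without the control is ½ · (1754/3 - 480) · 314 = 49298/3.
With the ceiling, 182 units are sold at 447 (assume they go to the highest-value buyers). The demand price at q = 182 is 524, so CS = ½ · [(1754/3 - 447) + (524 - 447)] · 182 = 58604/3.
Change in consumer surplus = 58604/3 - 49298/3 = 3102.

3102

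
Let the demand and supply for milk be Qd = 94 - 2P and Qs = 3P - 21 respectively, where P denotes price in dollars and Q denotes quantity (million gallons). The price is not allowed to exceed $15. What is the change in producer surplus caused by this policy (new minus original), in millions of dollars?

Equilibrium: 94 - 2P = 3P - 21, so 115 = 5P and P* = 23, Q* = 48.
Since 15 < 23, the ceiling is binding.
At P = 15: Qd = 94 - 2·15 = 64 and Qs = 3·15 - 21 = 24.
Producer surplus without the control is ½ · (23 - 7) · 48 = 384.
With the ceiling, producers sell 24 units at 15, so PS = ½ · (15 - 7) · 24 = 96.
Change in producer surplus = 96 - 384 = -288.

-288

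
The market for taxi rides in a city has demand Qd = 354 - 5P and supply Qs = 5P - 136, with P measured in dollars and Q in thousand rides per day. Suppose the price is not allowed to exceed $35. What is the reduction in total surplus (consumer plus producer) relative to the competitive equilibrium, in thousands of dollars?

980

Without the control the market clears where 354 - 5P = 5P - 136, i.e. P* = 49 and Q* = 109.
Because the ceiling (35) lies below the market-clearing price, it is binding.
At P = 35: Qd = 354 - 5·35 = 179 and Qs = 5·35 - 136 = 39.
Quantity traded falls to 39. At Q = 39 the demand price is (354 - 39)/5 = 63 and the supply price is (136 + 39)/5 = 35.
Deadweight loss = ½ · (63 - 35) · (109 - 39) = ½ · 28 · 70 = 980.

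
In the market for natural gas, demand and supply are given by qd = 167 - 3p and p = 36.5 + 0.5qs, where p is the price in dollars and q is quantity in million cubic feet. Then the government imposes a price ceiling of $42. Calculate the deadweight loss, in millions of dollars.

Rearranging supply gives qs = 2p - 73. Setting quantity demanded equal to quantity supplied, 167 - 3p = 2p - 73, gives p* = 48 and q* = 23.
Because the ceiling (42) lies below the market-clearing price, it is binding.
At p = 42: qd = 167 - 3·42 = 41 and qs = 2·42 - 73 = 11.
Quantity traded falls to 11. At q = 11 the demand price is (167 - 11)/3 = 52 and the supply price is (73 + 11)/2 = 42.
Deadweight loss = ½ · (52 - 42) · (23 - 11) = ½ · 10 · 12 = 60.

60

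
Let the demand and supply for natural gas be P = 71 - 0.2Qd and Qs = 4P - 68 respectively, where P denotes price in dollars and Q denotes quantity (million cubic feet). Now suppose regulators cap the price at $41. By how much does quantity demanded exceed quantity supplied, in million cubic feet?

Rearranging demand gives Qd = 355 - 5P. Without the control the market clears where 355 - 5P = 4P - 68, i.e. P* = 47 and Q* = 120.
The ceiling of 41 is below the equilibrium price 47, so it binds.
At P = 41: Qd = 355 - 5·41 = 150 and Qs = 4·41 - 68 = 96.
Shortage = Qd - Qs = 150 - 96 = 54.

54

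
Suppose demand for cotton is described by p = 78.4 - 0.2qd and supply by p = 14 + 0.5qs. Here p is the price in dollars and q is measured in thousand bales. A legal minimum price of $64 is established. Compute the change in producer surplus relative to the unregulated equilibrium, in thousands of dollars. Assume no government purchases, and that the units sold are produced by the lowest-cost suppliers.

Rearranging demand gives qd = 392 - 5p; rearranging supply gives qs = 2p - 28. In a free market, 392 - 5p = 2p - 28 gives the equilibrium p* = 60, q* = 92.
Since 64 > 60, the floor is binding.
At p = 64: qd = 392 - 5·64 = 72 and qs = 2·64 - 28 = 100.
Producer surplus without the control is ½ · (60 - 14) · 92 = 2116.
With the floor, 72 units are sold at 64. The supply price at q = 72 is 50, so PS = ½ · [(64 - 14) + (64 - 50)] · 72 = 2304.
Change in producer surplus = 2304 - 2116 = 188.

188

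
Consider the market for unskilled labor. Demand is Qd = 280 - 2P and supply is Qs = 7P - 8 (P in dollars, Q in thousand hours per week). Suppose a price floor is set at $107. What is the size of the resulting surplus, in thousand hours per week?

675

Without the control the market clears where 280 - 2P = 7P - 8, i.e. P* = 32 and Q* = 216.
Because the floor (107) lies above the market-clearing price, it is binding.
At P = 107: Qd = 280 - 2·107 = 66 and Qs = 7·107 - 8 = 741.
Surplus = Qs - Qd = 741 - 66 = 675.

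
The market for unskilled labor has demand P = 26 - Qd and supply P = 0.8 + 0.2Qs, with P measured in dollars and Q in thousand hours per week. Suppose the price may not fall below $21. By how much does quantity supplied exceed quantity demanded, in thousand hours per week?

Rearranging demand gives Qd = 26 - P; rearranging supply gives Qs = 5P - 4. Equilibrium: 26 - P = 5P - 4, so 30 = 6P and P* = 5, Q* = 21.
Since 21 > 5, the floor is binding.
At P = 21: Qd = 26 - 21 = 5 and Qs = 5·21 - 4 = 101.
Surplus = Qs - Qd = 101 - 5 = 96.

96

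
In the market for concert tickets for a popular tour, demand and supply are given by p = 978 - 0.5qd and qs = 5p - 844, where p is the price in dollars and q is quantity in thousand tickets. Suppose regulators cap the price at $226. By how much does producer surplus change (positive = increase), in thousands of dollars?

Rearranging demand gives qd = 1956 - 2p. Without the control the market clears where 1956 - 2p = 5p - 844, i.e. p* = 400 and q* = 1156.
Because the ceiling (226) lies below the market-clearing price, it is binding.
At p = 226: qd = 1956 - 2·226 = 1504 and qs = 5·226 - 844 = 286.
Producer surplus without the control is ½ · (400 - 168.8) · 1156 = 133633.6.
With the ceiling, producers sell 286 units at 226, so PS = ½ · (226 - 168.8) · 286 = 8179.6.
Change in producer surplus = 8179.6 - 133633.6 = -125454.

-125454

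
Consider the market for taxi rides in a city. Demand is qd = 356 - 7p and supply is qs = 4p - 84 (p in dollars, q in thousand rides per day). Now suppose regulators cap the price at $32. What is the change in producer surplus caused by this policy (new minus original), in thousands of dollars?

Equilibrium: 356 - 7p = 4p - 84, so 440 = 11p and p* = 40, q* = 76.
The ceiling of 32 is below the equilibrium price 40, so it binds.
At p = 32: qd = 356 - 7·32 = 132 and qs = 4·32 - 84 = 44.
Producer surplus without the control is ½ · (40 - 21) · 76 = 722.
With the ceiling, producers sell 44 units at 32, so PS = ½ · (32 - 21) · 44 = 242.
Change in producer surplus = 242 - 722 = -480.

-480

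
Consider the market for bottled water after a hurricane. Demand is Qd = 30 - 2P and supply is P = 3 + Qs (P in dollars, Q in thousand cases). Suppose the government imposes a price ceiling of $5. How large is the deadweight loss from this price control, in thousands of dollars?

Rearranging supply gives Qs = P - 3. Without the control the market clears where 30 - 2P = P - 3, i.e. P* = 11 and Q* = 8.
The ceiling of 5 is below the equilibrium price 11, so it binds.
At P = 5: Qd = 30 - 2·5 = 20 and Qs = 5 - 3 = 2.
Quantity traded falls to 2. At Q = 2 the demand price is (30 - 2)/2 = 14 and the supply price is 3 + 2 = 5.
Deadweight loss = ½ · (14 - 5) · (8 - 2) = ½ · 9 · 6 = 27.

27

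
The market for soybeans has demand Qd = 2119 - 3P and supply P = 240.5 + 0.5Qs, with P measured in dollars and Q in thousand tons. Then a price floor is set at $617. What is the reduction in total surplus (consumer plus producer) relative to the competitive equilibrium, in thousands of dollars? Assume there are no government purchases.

35283.75

Rearranging supply gives Qs = 2P - 481. Equilibrium: 2119 - 3P = 2P - 481, so 2600 = 5P and P* = 520, Q* = 559.
The floor of 617 is above the equilibrium price 520, so it binds.
At P = 617: Qd = 2119 - 3·617 = 268 and Qs = 2·617 - 481 = 753.
Quantity traded falls to 268. At Q = 268 the demand price is (2119 - 268)/3 = 617 and the supply price is (481 + 268)/2 = 374.5.
Deadweight loss = ½ · (617 - 374.5) · (559 - 268) = ½ · 242.5 · 291 = 35283.75.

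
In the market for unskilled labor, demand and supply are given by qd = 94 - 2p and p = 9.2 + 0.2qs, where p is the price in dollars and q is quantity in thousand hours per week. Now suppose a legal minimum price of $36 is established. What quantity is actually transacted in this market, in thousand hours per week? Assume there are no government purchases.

22

Rearranging supply gives qs = 5p - 46. Setting quantity demanded equal to quantity supplied, 94 - 2p = 5p - 46, gives p* = 20 and q* = 54.
The floor of 36 is above the equilibrium price 20, so it binds.
At p = 36: qd = 94 - 2·36 = 22 and qs = 5·36 - 46 = 134.
The quantity actually transacted is the short side, demand: 22.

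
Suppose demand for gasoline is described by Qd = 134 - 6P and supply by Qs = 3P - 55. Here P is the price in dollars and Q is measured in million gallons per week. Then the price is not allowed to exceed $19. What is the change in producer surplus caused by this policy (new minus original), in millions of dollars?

-10

In a free market, 134 - 6P = 3P - 55 gives the equilibrium P* = 21, Q* = 8.
Since 19 < 21, the ceiling is binding.
At P = 19: Qd = 134 - 6·19 = 20 and Qs = 3·19 - 55 = 2.
Producer surplus without the control is ½ · (21 - 55/3) · 8 = 32/3.
With the ceiling, producers sell 2 units at 19, so PS = ½ · (19 - 55/3) · 2 = 2/3.
Change in producer surplus = 2/3 - 32/3 = -10.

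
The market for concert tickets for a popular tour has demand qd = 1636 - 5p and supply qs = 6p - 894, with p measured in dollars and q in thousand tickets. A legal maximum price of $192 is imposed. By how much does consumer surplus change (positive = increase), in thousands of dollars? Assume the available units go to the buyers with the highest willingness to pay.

In a free market, 1636 - 5p = 6p - 894 gives the equilibrium p* = 230, q* = 486.
The ceiling of 192 is below the equilibrium price 230, so it binds.
At p = 192: qd = 1636 - 5·192 = 676 and qs = 6·192 - 894 = 258.
Consumer surplus without the control is ½ · (327.2 - 230) · 486 = 23619.6.
With the ceiling, 258 units are sold at 192 (assume they go to the highest-value buyers). The demand price at q = 258 is 275.6, so CS = ½ · [(327.2 - 192) + (275.6 - 192)] · 258 = 28225.2.
Change in consumer surplus = 28225.2 - 23619.6 = 4605.6.

4605.6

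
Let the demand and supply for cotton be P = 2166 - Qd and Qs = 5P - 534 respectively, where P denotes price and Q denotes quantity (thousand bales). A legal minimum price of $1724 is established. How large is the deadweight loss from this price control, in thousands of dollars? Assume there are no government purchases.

973845.6

Rearranging demand gives Qd = 2166 - P. Without the control the market clears where 2166 - P = 5P - 534, i.e. P* = 450 and Q* = 1716.
The floor of 1724 is above the equilibrium price 450, so it binds.
At P = 1724: Qd = 2166 - 1724 = 442 and Qs = 5·1724 - 534 = 8086.
Quantity traded falls to 442. At Q = 442 the demand price is 2166 - 442 = 1724 and the supply price is (534 + 442)/5 = 195.2.
Deadweight loss = ½ · (1724 - 195.2) · (1716 - 442) = ½ · 1528.8 · 1274 = 973845.6.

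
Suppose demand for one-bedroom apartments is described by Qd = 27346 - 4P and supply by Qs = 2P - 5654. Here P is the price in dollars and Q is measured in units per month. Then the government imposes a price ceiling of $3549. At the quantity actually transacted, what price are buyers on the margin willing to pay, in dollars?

Setting quantity demanded equal to quantity supplied, 27346 - 4P = 2P - 5654, gives P* = 5500 and Q* = 5346.
Because the ceiling (3549) lies below the market-clearing price, it is binding.
At P = 3549: Qd = 27346 - 4·3549 = 13150 and Qs = 2·3549 - 5654 = 1444.
Only 1444 units reach the market. On the demand curve, the marginal buyer's willingness to pay at Q = 1444 is (27346 - 1444)/4 = 6475.5.

6475.5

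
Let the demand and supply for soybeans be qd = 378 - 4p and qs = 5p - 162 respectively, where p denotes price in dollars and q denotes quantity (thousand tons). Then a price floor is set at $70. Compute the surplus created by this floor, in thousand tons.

In a free market, 378 - 4p = 5p - 162 gives the equilibrium p* = 60, q* = 138.
The floor of 70 is above the equilibrium price 60, so it binds.
At p = 70: qd = 378 - 4·70 = 98 and qs = 5·70 - 162 = 188.
Surplus = qs - qd = 188 - 98 = 90.

90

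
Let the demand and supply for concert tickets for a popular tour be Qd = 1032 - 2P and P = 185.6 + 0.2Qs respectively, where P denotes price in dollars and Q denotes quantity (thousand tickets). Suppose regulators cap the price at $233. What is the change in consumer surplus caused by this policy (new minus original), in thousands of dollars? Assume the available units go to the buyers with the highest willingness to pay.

-2667.25

Rearranging supply gives Qs = 5P - 928. In a free market, 1032 - 2P = 5P - 928 gives the equilibrium P* = 280, Q* = 472.
Since 233 < 280, the ceiling is binding.
At P = 233: Qd = 1032 - 2·233 = 566 and Qs = 5·233 - 928 = 237.
Consumer surplus without the control is ½ · (516 - 280) · 472 = 55696.
With the ceiling, 237 units are sold at 233 (assume they go to the highest-value buyers). The demand price at Q = 237 is 397.5, so CS = ½ · [(516 - 233) + (397.5 - 233)] · 237 = 53028.75.
Change in consumer surplus = 53028.75 - 55696 = -2667.25.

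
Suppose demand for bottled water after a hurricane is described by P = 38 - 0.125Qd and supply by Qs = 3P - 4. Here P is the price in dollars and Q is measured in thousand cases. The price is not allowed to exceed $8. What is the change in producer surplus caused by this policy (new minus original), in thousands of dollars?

-1000

Rearranging demand gives Qd = 304 - 8P. In a free market, 304 - 8P = 3P - 4 gives the equilibrium P* = 28, Q* = 80.
The ceiling of 8 is below the equilibrium price 28, so it binds.
At P = 8: Qd = 304 - 8·8 = 240 and Qs = 3·8 - 4 = 20.
Producer surplus without the control is ½ · (28 - 4/3) · 80 = 3200/3.
With the ceiling, producers sell 20 units at 8, so PS = ½ · (8 - 4/3) · 20 = 200/3.
Change in producer surplus = 200/3 - 3200/3 = -1000.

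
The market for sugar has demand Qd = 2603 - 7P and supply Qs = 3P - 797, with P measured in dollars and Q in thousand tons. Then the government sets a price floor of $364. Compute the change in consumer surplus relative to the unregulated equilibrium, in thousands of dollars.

-3336

Without the control the market clears where 2603 - 7P = 3P - 797, i.e. P* = 340 and Q* = 223.
Since 364 > 340, the floor is binding.
At P = 364: Qd = 2603 - 7·364 = 55 and Qs = 3·364 - 797 = 295.
Consumer surplus without the control is ½ · (2603/7 - 340) · 223 = 49729/14.
With the floor, consumers buy 55 units at 364, so CS = ½ · (2603/7 - 364) · 55 = 3025/14.
Change in consumer surplus = 3025/14 - 49729/14 = -3336.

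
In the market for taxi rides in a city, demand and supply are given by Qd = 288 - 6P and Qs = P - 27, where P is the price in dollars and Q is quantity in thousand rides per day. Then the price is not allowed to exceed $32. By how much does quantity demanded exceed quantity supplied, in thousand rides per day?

In a free market, 288 - 6P = P - 27 gives the equilibrium P* = 45, Q* = 18.
Since 32 < 45, the ceiling is binding.
At P = 32: Qd = 288 - 6·32 = 96 and Qs = 32 - 27 = 5.
Shortage = Qd - Qs = 96 - 5 = 91.

91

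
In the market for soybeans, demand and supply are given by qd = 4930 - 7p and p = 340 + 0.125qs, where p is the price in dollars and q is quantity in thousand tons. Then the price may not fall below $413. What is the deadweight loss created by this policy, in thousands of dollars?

Rearranging supply gives qs = 8p - 2720. Without the control the market clears where 4930 - 7p = 8p - 2720, i.e. p* = 510 and q* = 1360.
The floor of 413 is below the equilibrium price 510, so it is not binding; the market clears at p* = 510, q* = 1360.
Since the control does not bind, no trades are prevented and deadweight loss is zero.

0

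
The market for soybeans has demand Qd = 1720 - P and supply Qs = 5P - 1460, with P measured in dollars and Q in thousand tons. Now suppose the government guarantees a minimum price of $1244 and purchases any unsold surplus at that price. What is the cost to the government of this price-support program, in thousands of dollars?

In a free market, 1720 - P = 5P - 1460 gives the equilibrium P* = 530, Q* = 1190.
Since 1244 > 530, the floor is binding.
At P = 1244: Qd = 1720 - 1244 = 476 and Qs = 5·1244 - 1460 = 4760.
Surplus = Qs - Qd = 4284.
Government expenditure = surplus × support price = 4284 × 1244 = 5329296.

5329296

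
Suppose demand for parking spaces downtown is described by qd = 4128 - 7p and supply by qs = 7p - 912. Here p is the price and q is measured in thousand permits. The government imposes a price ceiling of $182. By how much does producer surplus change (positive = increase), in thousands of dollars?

In a free market, 4128 - 7p = 7p - 912 gives the equilibrium p* = 360, q* = 1608.
The ceiling of 182 is below the equilibrium price 360, so it binds.
At p = 182: qd = 4128 - 7·182 = 2854 and qs = 7·182 - 912 = 362.
Producer surplus without the control is ½ · (360 - 912/7) · 1608 = 1292832/7.
With the ceiling, producers sell 362 units at 182, so PS = ½ · (182 - 912/7) · 362 = 65522/7.
Change in producer surplus = 65522/7 - 1292832/7 = -175330.

-175330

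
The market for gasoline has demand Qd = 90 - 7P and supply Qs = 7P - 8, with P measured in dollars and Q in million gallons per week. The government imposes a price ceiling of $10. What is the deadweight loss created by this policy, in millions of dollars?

In a free market, 90 - 7P = 7P - 8 gives the equilibrium P* = 7, Q* = 41.
Since 10 is above P* = 7, the ceiling does not bind and the free-market outcome prevails.
Since the control does not bind, no trades are prevented and deadweight loss is zero.

0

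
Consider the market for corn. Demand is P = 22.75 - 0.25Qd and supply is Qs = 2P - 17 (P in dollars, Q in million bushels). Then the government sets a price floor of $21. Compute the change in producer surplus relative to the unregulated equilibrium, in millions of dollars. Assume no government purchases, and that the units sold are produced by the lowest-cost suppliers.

Rearranging demand gives Qd = 91 - 4P. In a free market, 91 - 4P = 2P - 17 gives the equilibrium P* = 18, Q* = 19.
Because the floor (21) lies above the market-clearing price, it is binding.
At P = 21: Qd = 91 - 4·21 = 7 and Qs = 2·21 - 17 = 25.
Producer surplus without the control is ½ · (18 - 8.5) · 19 = 90.25.
With the floor, 7 units are sold at 21. The supply price at Q = 7 is 12, so PS = ½ · [(21 - 8.5) + (21 - 12)] · 7 = 75.25.
Change in producer surplus = 75.25 - 90.25 = -15.

-15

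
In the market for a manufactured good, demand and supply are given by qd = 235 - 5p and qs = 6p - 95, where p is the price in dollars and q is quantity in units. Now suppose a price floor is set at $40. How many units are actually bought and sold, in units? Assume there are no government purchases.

35

Setting quantity demanded equal to quantity supplied, 235 - 5p = 6p - 95, gives p* = 30 and q* = 85.
Since 40 > 30, the floor is binding.
At p = 40: qd = 235 - 5·40 = 35 and qs = 6·40 - 95 = 145.
The quantity actually transacted is the short side, demand: 35.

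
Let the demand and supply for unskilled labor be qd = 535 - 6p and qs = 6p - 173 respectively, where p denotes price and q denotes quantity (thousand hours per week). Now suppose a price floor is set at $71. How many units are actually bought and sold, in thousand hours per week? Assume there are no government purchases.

Setting quantity demanded equal to quantity supplied, 535 - 6p = 6p - 173, gives p* = 59 and q* = 181.
The floor of 71 is above the equilibrium price 59, so it binds.
At p = 71: qd = 535 - 6·71 = 109 and qs = 6·71 - 173 = 253.
The quantity actually transacted is the short side, demand: 109.

109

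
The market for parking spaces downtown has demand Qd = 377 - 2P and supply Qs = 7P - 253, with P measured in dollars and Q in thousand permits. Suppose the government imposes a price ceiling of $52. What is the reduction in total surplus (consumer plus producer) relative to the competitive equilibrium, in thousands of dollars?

5103

In a free market, 377 - 2P = 7P - 253 gives the equilibrium P* = 70, Q* = 237.
Since 52 < 70, the ceiling is binding.
At P = 52: Qd = 377 - 2·52 = 273 and Qs = 7·52 - 253 = 111.
Quantity traded falls to 111. At Q = 111 the demand price is (377 - 111)/2 = 133 and the supply price is (253 + 111)/7 = 52.
Deadweight loss = ½ · (133 - 52) · (237 - 111) = ½ · 81 · 126 = 5103.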